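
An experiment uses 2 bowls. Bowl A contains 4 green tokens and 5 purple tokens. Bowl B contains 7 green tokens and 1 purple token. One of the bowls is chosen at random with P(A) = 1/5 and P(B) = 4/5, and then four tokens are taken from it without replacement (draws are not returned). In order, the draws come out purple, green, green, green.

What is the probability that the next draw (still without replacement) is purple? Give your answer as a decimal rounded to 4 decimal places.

0.0588

For each hypothesis, P(data | H) works out to: P(data | bowl A) = (5/9)(4/8)(3/7)(2/6) = 5/126; P(data | bowl B) = (1/8)(7/7)(6/6)(5/5) = 1/8.
Weighting by the prior gives 1/5 · 5/126 = 1/126, 4/5 · 1/8 = 1/10; these sum to 34/315.
Normalising, the posterior is P(bowl A | data) = 5/68, P(bowl B | data) = 63/68.
The predictive probability is P(purple next | data) = (4/5)(5/68) + (0)(63/68) = 1/17.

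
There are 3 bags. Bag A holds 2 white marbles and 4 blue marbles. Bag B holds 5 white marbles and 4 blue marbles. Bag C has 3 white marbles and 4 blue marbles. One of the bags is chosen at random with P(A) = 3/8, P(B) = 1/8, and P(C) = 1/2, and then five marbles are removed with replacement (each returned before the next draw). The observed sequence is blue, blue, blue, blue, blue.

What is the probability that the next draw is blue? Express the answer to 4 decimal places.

The likelihood of the observed sequence under each hypothesis: P(data | bag A) = (4/6)(4/6)(4/6)(4/6)(4/6) = 0.13169; P(data | bag B) = (4/9)(4/9)(4/9)(4/9)(4/9) = 0.017342; P(data | bag C) = (4/7)(4/7)(4/7)(4/7)(4/7) = 0.060927.
The prior-weighted likelihoods are 3/8 · 0.13169 = 0.049383, 1/8 · 0.017342 = 0.0021677, 1/2 · 0.060927 = 0.030463; summing to 0.082014.
The posterior is then P(bag A | data) = 0.60213, P(bag B | data) = 0.026431, P(bag C | data) = 0.37144.
The predictive probability is P(blue next | data) = (2/3)(0.60213) + (4/9)(0.026431) + (4/7)(0.37144) = 0.62542.

0.6254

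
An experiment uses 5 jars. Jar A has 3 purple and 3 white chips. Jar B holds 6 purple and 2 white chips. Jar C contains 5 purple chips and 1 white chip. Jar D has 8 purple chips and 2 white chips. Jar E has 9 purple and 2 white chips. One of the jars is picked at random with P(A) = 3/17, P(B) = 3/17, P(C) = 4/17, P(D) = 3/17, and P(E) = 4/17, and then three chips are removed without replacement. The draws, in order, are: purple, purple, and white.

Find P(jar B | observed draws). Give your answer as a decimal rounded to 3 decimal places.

Compute the likelihood of the observed sequence for each case: P(data | jar A) = (3/6)(2/5)(3/4) = 0.15; P(data | jar B) = (6/8)(5/7)(2/6) = 0.17857; P(data | jar C) = (5/6)(4/5)(1/4) = 0.16667; P(data | jar D) = (8/10)(7/9)(2/8) = 0.15556; P(data | jar E) = (9/11)(8/10)(2/9) = 0.14545.
Weighting by the prior gives 3/17 · 0.15 = 0.026471, 3/17 · 0.17857 = 0.031513, 4/17 · 0.16667 = 0.039216, 3/17 · 0.15556 = 0.027451, 4/17 · 0.14545 = 0.034225; these sum to 0.15887.
Therefore the posterior P(jar B | data) = (0.031513) / (0.15887) = 0.19835.

0.198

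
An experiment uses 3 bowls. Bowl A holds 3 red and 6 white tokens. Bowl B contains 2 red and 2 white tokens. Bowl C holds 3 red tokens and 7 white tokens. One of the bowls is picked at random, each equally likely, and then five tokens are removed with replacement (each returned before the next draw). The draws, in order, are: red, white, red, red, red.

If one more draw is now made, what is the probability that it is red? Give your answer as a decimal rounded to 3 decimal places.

Compute the likelihood of the observed sequence for each case: P(data | bowl A) = (3/9)(6/9)(3/9)(3/9)(3/9) = 0.0082305; P(data | bowl B) = (2/4)(2/4)(2/4)(2/4)(2/4) = 0.03125; P(data | bowl C) = (3/10)(7/10)(3/10)(3/10)(3/10) = 0.00567.
Multiplying each by its prior: 1/3 · 0.0082305 = 0.0027435, 1/3 · 0.03125 = 0.010417, 1/3 · 0.00567 = 0.00189; summing to 0.01505.
The posterior is then P(bowl A | data) = 0.18229, P(bowl B | data) = 0.69213, P(bowl C | data) = 0.12558.
The predictive probability is P(red next | data) = (1/3)(0.18229) + (1/2)(0.69213) + (3/10)(0.12558) = 0.4445.

0.445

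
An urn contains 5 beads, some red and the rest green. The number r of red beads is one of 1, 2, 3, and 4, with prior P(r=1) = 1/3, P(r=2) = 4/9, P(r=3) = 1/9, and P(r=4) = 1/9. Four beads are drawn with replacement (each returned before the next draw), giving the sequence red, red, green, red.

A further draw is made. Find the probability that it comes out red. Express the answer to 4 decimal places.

For each hypothesis, P(data | H) works out to: P(data | r = 1) = (1/5)(1/5)(4/5)(1/5) = 0.0064; P(data | r = 2) = (2/5)(2/5)(3/5)(2/5) = 0.0384; P(data | r = 3) = (3/5)(3/5)(2/5)(3/5) = 0.0864; P(data | r = 4) = (4/5)(4/5)(1/5)(4/5) = 0.1024.
Weighting by the prior gives 1/3 · 0.0064 = 0.0021333, 4/9 · 0.0384 = 0.017067, 1/9 · 0.0864 = 0.0096, 1/9 · 0.1024 = 0.011378; summing to 0.040178.
Normalising, the posterior is P(r = 1 | data) = 0.053097, P(r = 2 | data) = 0.42478, P(r = 3 | data) = 0.23894, P(r = 4 | data) = 0.28319.
Averaging over the posterior, P(red next | data) = (1/5)(0.053097) + (2/5)(0.42478) + (3/5)(0.23894) + (4/5)(0.28319) = 0.55044.

0.5504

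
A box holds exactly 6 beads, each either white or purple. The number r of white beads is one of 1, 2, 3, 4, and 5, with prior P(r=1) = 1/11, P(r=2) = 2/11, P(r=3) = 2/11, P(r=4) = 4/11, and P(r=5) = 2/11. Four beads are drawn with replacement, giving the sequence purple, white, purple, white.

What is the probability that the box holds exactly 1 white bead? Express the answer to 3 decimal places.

Compute the likelihood of the observed sequence for each case: P(data | r = 1) = (5/6)(1/6)(5/6)(1/6) = 0.01929; P(data | r = 2) = (4/6)(2/6)(4/6)(2/6) = 0.049383; P(data | r = 3) = (3/6)(3/6)(3/6)(3/6) = 0.0625; P(data | r = 4) = (2/6)(4/6)(2/6)(4/6) = 0.049383; P(data | r = 5) = (1/6)(5/6)(1/6)(5/6) = 0.01929.
Weighting by the prior gives 1/11 · 0.01929 = 0.0017536, 2/11 · 0.049383 = 0.0089787, 2/11 · 0.0625 = 0.011364, 4/11 · 0.049383 = 0.017957, 2/11 · 0.01929 = 0.0035073; with total 0.043561.
Hence P(r = 1 | data) = (0.0017536) / (0.043561) = 0.040258.

0.040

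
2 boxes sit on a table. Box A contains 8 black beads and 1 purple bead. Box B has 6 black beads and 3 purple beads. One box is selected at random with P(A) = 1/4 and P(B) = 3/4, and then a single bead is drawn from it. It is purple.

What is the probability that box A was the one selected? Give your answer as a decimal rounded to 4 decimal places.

The likelihood of this draw under each hypothesis: P(data | box A) = (1/9) = 1/9; P(data | box B) = (3/9) = 1/3.
Multiplying each by its prior: 1/4 · 1/9 = 1/36, 3/4 · 1/3 = 1/4; summing to 5/18.
Therefore the posterior P(box A | data) = (1/36) / (5/18) = 1/10.

0.1000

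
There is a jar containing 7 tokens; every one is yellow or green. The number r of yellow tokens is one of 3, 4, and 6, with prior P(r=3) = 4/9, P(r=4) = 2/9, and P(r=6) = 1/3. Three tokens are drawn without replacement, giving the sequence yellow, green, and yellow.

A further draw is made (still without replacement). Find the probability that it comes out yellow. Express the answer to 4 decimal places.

Under each hypothesis, the probability of the observed sequence is: P(data | r = 3) = (3/7)(4/6)(2/5) = 4/35; P(data | r = 4) = (4/7)(3/6)(3/5) = 6/35; P(data | r = 6) = (6/7)(1/6)(5/5) = 1/7.
The prior-weighted likelihoods are 4/9 · 4/35 = 16/315, 2/9 · 6/35 = 4/105, 1/3 · 1/7 = 1/21; with total 43/315.
Normalising, the posterior is P(r = 3 | data) = 16/43, P(r = 4 | data) = 12/43, P(r = 6 | data) = 15/43.
The predictive probability is P(yellow next | data) = (1/4)(16/43) + (1/2)(12/43) + (1)(15/43) = 25/43.

0.5814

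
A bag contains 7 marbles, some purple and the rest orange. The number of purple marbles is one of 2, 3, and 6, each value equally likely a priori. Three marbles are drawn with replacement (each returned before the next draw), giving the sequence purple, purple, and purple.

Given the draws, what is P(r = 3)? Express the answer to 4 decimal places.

Under each hypothesis, the probability of the observed sequence is: P(data | r = 2) = (2/7)(2/7)(2/7) = 0.023324; P(data | r = 3) = (3/7)(3/7)(3/7) = 0.078717; P(data | r = 6) = (6/7)(6/7)(6/7) = 0.62974.
Multiplying each by its prior: 1/3 · 0.023324 = 0.0077745, 1/3 · 0.078717 = 0.026239, 1/3 · 0.62974 = 0.20991; with total 0.24393.
Therefore the posterior P(r = 3 | data) = (0.026239) / (0.24393) = 0.10757.

0.1076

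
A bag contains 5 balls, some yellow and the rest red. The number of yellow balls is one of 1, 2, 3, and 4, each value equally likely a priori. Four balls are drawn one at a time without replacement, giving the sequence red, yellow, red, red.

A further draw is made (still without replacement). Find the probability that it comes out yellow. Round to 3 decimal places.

Compute the likelihood of the observed sequence for each case: P(data | r = 1) = (4/5)(1/4)(3/3)(2/2) = 1/5; P(data | r = 2) = (3/5)(2/4)(2/3)(1/2) = 1/10; P(data | r = 3) = (2/5)(3/4)(1/3)(0/2) = 0; P(data | r = 4) = (1/5)(4/4)(0/3) = 0.
The prior-weighted likelihoods are 1/4 · 1/5 = 1/20, 1/4 · 1/10 = 1/40, 1/4 · 0 = 0, 1/4 · 0 = 0; summing to 3/40.
The posterior is then P(r = 1 | data) = 2/3, P(r = 2 | data) = 1/3, P(r = 3 | data) = 0, P(r = 4 | data) = 0.
So P(yellow next | data) = Σ P(yellow next | H) P(H | data) = (0)(2/3) + (1)(1/3) = 1/3.

0.333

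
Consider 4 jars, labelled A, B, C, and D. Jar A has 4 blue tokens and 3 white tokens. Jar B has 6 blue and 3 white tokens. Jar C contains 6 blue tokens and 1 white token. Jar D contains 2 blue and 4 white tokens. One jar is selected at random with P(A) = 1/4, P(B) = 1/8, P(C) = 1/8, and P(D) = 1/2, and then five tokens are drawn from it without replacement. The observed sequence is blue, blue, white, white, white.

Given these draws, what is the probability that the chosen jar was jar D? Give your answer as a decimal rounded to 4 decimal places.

0.7943

For each hypothesis, P(data | H) works out to: P(data | jar A) = (4/7)(3/6)(3/5)(2/4)(1/3) = 0.028571; P(data | jar B) = (6/9)(5/8)(3/7)(2/6)(1/5) = 0.011905; P(data | jar C) = (6/7)(5/6)(1/5)(0/4) = 0; P(data | jar D) = (2/6)(1/5)(4/4)(3/3)(2/2) = 0.066667.
Multiplying each by its prior: 1/4 · 0.028571 = 0.0071429, 1/8 · 0.011905 = 0.0014881, 1/8 · 0 = 0, 1/2 · 0.066667 = 0.033333; these sum to 0.041964.
So P(jar D | data) = (0.033333) / (0.041964) = 0.79433.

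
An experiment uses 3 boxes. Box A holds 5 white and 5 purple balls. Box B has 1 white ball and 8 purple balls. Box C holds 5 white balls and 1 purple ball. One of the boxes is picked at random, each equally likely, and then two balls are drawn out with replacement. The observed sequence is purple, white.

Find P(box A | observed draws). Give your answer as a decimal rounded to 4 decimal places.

0.5127

Under each hypothesis, the probability of the observed sequence is: P(data | box A) = (5/10)(5/10) = 1/4; P(data | box B) = (8/9)(1/9) = 8/81; P(data | box C) = (1/6)(5/6) = 5/36.
Weighting by the prior gives 1/3 · 1/4 = 1/12, 1/3 · 8/81 = 8/243, 1/3 · 5/36 = 5/108; with total 79/486.
Therefore the posterior P(box A | data) = (1/12) / (79/486) = 81/158.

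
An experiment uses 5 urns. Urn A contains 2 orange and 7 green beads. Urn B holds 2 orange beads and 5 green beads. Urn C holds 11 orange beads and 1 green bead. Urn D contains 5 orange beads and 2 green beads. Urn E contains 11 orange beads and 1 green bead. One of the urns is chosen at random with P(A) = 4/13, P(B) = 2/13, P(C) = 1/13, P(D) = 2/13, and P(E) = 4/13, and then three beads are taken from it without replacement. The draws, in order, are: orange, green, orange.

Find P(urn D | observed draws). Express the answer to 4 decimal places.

0.3794

Compute the likelihood of the observed sequence for each case: P(data | urn A) = (2/9)(7/8)(1/7) = 0.027778; P(data | urn B) = (2/7)(5/6)(1/5) = 0.047619; P(data | urn C) = (11/12)(1/11)(10/10) = 0.083333; P(data | urn D) = (5/7)(2/6)(4/5) = 0.19048; P(data | urn E) = (11/12)(1/11)(10/10) = 0.083333.
Weighting by the prior gives 4/13 · 0.027778 = 0.008547, 2/13 · 0.047619 = 0.007326, 1/13 · 0.083333 = 0.0064103, 2/13 · 0.19048 = 0.029304, 4/13 · 0.083333 = 0.025641; with total 0.077228.
Therefore the posterior P(urn D | data) = (0.029304) / (0.077228) = 0.37945.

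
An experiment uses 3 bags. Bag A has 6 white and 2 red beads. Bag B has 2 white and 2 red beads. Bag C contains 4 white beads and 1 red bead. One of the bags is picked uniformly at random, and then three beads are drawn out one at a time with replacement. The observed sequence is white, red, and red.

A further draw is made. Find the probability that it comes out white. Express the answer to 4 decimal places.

0.6046

Under each hypothesis, the probability of the observed sequence is: P(data | bag A) = (6/8)(2/8)(2/8) = 0.046875; P(data | bag B) = (2/4)(2/4)(2/4) = 0.125; P(data | bag C) = (4/5)(1/5)(1/5) = 0.032.
Multiplying each by its prior: 1/3 · 0.046875 = 0.015625, 1/3 · 0.125 = 0.041667, 1/3 · 0.032 = 0.010667; summing to 0.067958.
Normalising, the posterior is P(bag A | data) = 0.22992, P(bag B | data) = 0.61312, P(bag C | data) = 0.15696.
Averaging over the posterior, P(white next | data) = (3/4)(0.22992) + (1/2)(0.61312) + (4/5)(0.15696) = 0.60457.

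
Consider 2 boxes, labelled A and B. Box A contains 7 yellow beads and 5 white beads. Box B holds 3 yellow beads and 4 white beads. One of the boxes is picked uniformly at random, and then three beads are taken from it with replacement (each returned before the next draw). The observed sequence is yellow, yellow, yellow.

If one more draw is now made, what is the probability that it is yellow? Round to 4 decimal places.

0.5394

Under each hypothesis, the probability of the observed sequence is: P(data | box A) = (7/12)(7/12)(7/12) = 0.1985; P(data | box B) = (3/7)(3/7)(3/7) = 0.078717.
Multiplying each by its prior: 1/2 · 0.1985 = 0.099248, 1/2 · 0.078717 = 0.039359; these sum to 0.13861.
Normalising, the posterior is P(box A | data) = 0.71604, P(box B | data) = 0.28396.
Averaging over the posterior, P(yellow next | data) = (7/12)(0.71604) + (3/7)(0.28396) = 0.53939.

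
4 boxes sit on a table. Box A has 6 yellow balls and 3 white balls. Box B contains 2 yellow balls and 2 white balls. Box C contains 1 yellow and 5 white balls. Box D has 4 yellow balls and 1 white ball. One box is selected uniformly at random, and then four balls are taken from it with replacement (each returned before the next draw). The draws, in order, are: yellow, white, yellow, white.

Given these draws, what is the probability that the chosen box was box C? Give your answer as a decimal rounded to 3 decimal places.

0.123

Compute the likelihood of the observed sequence for each case: P(data | box A) = (6/9)(3/9)(6/9)(3/9) = 0.049383; P(data | box B) = (2/4)(2/4)(2/4)(2/4) = 0.0625; P(data | box C) = (1/6)(5/6)(1/6)(5/6) = 0.01929; P(data | box D) = (4/5)(1/5)(4/5)(1/5) = 0.0256.
Weighting by the prior gives 1/4 · 0.049383 = 0.012346, 1/4 · 0.0625 = 0.015625, 1/4 · 0.01929 = 0.0048225, 1/4 · 0.0256 = 0.0064; with total 0.039193.
So P(box C | data) = (0.0048225) / (0.039193) = 0.12305.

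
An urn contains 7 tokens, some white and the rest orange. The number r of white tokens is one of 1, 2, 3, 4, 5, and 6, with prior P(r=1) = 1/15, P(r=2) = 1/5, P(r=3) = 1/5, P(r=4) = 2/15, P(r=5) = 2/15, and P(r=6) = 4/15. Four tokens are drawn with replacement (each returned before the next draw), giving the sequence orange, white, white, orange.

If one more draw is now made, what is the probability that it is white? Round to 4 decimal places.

0.5049

Under each hypothesis, the probability of the observed sequence is: P(data | r = 1) = (6/7)(1/7)(1/7)(6/7) = 0.014994; P(data | r = 2) = (5/7)(2/7)(2/7)(5/7) = 0.041649; P(data | r = 3) = (4/7)(3/7)(3/7)(4/7) = 0.059975; P(data | r = 4) = (3/7)(4/7)(4/7)(3/7) = 0.059975; P(data | r = 5) = (2/7)(5/7)(5/7)(2/7) = 0.041649; P(data | r = 6) = (1/7)(6/7)(6/7)(1/7) = 0.014994.
Weighting by the prior gives 1/15 · 0.014994 = 0.00099958, 1/5 · 0.041649 = 0.0083299, 1/5 · 0.059975 = 0.011995, 2/15 · 0.059975 = 0.0079967, 2/15 · 0.041649 = 0.0055532, 4/15 · 0.014994 = 0.0039983; these sum to 0.038873.
Dividing through by the total gives posterior P(r = 1 | data) = 0.025714, P(r = 2 | data) = 0.21429, P(r = 3 | data) = 0.30857, P(r = 4 | data) = 0.20571, P(r = 5 | data) = 0.14286, P(r = 6 | data) = 0.10286.
The predictive probability is P(white next | data) = (1/7)(0.025714) + (2/7)(0.21429) + (3/7)(0.30857) + (4/7)(0.20571) + (5/7)(0.14286) + (6/7)(0.10286) = 0.5049.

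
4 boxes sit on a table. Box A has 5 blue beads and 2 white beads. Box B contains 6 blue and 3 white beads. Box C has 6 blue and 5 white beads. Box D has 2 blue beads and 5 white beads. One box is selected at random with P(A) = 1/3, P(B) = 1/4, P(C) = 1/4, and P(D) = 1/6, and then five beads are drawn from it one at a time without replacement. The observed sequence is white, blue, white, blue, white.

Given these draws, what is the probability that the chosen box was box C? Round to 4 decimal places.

0.4265

Under each hypothesis, the probability of the observed sequence is: P(data | box A) = (2/7)(5/6)(1/5)(4/4)(0/3) = 0; P(data | box B) = (3/9)(6/8)(2/7)(5/6)(1/5) = 0.011905; P(data | box C) = (5/11)(6/10)(4/9)(5/8)(3/7) = 0.032468; P(data | box D) = (5/7)(2/6)(4/5)(1/4)(3/3) = 0.047619.
Multiplying each by its prior: 1/3 · 0 = 0, 1/4 · 0.011905 = 0.0029762, 1/4 · 0.032468 = 0.0081169, 1/6 · 0.047619 = 0.0079365; these sum to 0.01903.
Therefore the posterior P(box C | data) = (0.0081169) / (0.01903) = 0.42654.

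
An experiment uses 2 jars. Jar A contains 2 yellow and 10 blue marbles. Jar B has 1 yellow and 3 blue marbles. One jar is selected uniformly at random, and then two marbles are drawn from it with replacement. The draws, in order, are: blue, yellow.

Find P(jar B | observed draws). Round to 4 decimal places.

0.5745

Under each hypothesis, the probability of the observed sequence is: P(data | jar A) = (10/12)(2/12) = 5/36; P(data | jar B) = (3/4)(1/4) = 3/16.
Weighting by the prior gives 1/2 · 5/36 = 5/72, 1/2 · 3/16 = 3/32; these sum to 47/288.
Hence P(jar B | data) = (3/32) / (47/288) = 27/47.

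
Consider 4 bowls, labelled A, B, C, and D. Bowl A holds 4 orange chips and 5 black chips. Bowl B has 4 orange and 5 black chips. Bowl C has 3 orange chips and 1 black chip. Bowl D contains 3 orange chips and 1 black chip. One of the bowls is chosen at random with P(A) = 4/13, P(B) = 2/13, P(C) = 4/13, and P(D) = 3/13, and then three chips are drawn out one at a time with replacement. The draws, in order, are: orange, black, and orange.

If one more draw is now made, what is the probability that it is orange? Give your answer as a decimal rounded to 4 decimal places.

The likelihood of the observed sequence under each hypothesis: P(data | bowl A) = (4/9)(5/9)(4/9) = 0.10974; P(data | bowl B) = (4/9)(5/9)(4/9) = 0.10974; P(data | bowl C) = (3/4)(1/4)(3/4) = 0.14062; P(data | bowl D) = (3/4)(1/4)(3/4) = 0.14062.
The prior-weighted likelihoods are 4/13 · 0.10974 = 0.033766, 2/13 · 0.10974 = 0.016883, 4/13 · 0.14062 = 0.043269, 3/13 · 0.14062 = 0.032452; these sum to 0.12637.
Dividing through by the total gives posterior P(bowl A | data) = 0.2672, P(bowl B | data) = 0.1336, P(bowl C | data) = 0.3424, P(bowl D | data) = 0.2568.
So P(orange next | data) = Σ P(orange next | H) P(H | data) = (4/9)(0.2672) + (4/9)(0.1336) + (3/4)(0.3424) + (3/4)(0.2568) = 0.62753.

0.6275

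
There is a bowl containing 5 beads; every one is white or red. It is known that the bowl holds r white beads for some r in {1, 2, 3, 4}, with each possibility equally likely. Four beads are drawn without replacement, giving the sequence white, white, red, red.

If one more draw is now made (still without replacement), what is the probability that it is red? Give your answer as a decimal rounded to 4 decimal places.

Compute the likelihood of the observed sequence for each case: P(data | r = 1) = (1/5)(0/4) = 0; P(data | r = 2) = (2/5)(1/4)(3/3)(2/2) = 1/10; P(data | r = 3) = (3/5)(2/4)(2/3)(1/2) = 1/10; P(data | r = 4) = (4/5)(3/4)(1/3)(0/2) = 0.
Multiplying each by its prior: 1/4 · 0 = 0, 1/4 · 1/10 = 1/40, 1/4 · 1/10 = 1/40, 1/4 · 0 = 0; these sum to 1/20.
The posterior is then P(r = 1 | data) = 0, P(r = 2 | data) = 1/2, P(r = 3 | data) = 1/2, P(r = 4 | data) = 0.
The predictive probability is P(red next | data) = (1)(1/2) + (0)(1/2) = 1/2.

0.5000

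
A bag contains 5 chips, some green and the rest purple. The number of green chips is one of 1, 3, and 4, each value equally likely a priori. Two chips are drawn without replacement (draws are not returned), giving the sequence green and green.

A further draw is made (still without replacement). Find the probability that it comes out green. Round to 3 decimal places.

0.556

Compute the likelihood of the observed sequence for each case: P(data | r = 1) = (1/5)(0/4) = 0; P(data | r = 3) = (3/5)(2/4) = 3/10; P(data | r = 4) = (4/5)(3/4) = 3/5.
The prior-weighted likelihoods are 1/3 · 0 = 0, 1/3 · 3/10 = 1/10, 1/3 · 3/5 = 1/5; these sum to 3/10.
Normalising, the posterior is P(r = 1 | data) = 0, P(r = 3 | data) = 1/3, P(r = 4 | data) = 2/3.
So P(green next | data) = Σ P(green next | H) P(H | data) = (1/3)(1/3) + (2/3)(2/3) = 5/9.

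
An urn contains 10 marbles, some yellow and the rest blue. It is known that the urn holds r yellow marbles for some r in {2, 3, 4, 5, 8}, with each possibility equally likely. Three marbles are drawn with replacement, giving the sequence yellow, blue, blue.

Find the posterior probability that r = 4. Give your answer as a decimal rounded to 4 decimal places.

The likelihood of the observed sequence under each hypothesis: P(data | r = 2) = (2/10)(8/10)(8/10) = 0.128; P(data | r = 3) = (3/10)(7/10)(7/10) = 0.147; P(data | r = 4) = (4/10)(6/10)(6/10) = 0.144; P(data | r = 5) = (5/10)(5/10)(5/10) = 0.125; P(data | r = 8) = (8/10)(2/10)(2/10) = 0.032.
Weighting by the prior gives 1/5 · 0.128 = 0.0256, 1/5 · 0.147 = 0.0294, 1/5 · 0.144 = 0.0288, 1/5 · 0.125 = 0.025, 1/5 · 0.032 = 0.0064; with total 0.1152.
By Bayes' rule, P(r = 4 | data) = (0.0288) / (0.1152) = 0.25.

0.2500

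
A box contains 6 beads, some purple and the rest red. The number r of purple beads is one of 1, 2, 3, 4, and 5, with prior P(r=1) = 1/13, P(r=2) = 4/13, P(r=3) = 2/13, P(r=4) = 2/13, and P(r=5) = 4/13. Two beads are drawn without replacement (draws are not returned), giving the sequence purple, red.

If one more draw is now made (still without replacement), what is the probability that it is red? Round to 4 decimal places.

Under each hypothesis, the probability of the observed sequence is: P(data | r = 1) = (1/6)(5/5) = 1/6; P(data | r = 2) = (2/6)(4/5) = 4/15; P(data | r = 3) = (3/6)(3/5) = 3/10; P(data | r = 4) = (4/6)(2/5) = 4/15; P(data | r = 5) = (5/6)(1/5) = 1/6.
The prior-weighted likelihoods are 1/13 · 1/6 = 1/78, 4/13 · 4/15 = 16/195, 2/13 · 3/10 = 3/65, 2/13 · 4/15 = 8/195, 4/13 · 1/6 = 2/39; with total 7/30.
Normalising, the posterior is P(r = 1 | data) = 5/91, P(r = 2 | data) = 32/91, P(r = 3 | data) = 18/91, P(r = 4 | data) = 16/91, P(r = 5 | data) = 20/91.
The predictive probability is P(red next | data) = (1)(5/91) + (3/4)(32/91) + (1/2)(18/91) + (1/4)(16/91) + (0)(20/91) = 6/13.

0.4615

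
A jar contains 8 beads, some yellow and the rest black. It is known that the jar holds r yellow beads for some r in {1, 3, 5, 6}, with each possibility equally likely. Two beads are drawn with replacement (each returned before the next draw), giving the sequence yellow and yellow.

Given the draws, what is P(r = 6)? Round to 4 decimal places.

Under each hypothesis, the probability of the observed sequence is: P(data | r = 1) = (1/8)(1/8) = 1/64; P(data | r = 3) = (3/8)(3/8) = 9/64; P(data | r = 5) = (5/8)(5/8) = 25/64; P(data | r = 6) = (6/8)(6/8) = 9/16.
The prior-weighted likelihoods are 1/4 · 1/64 = 1/256, 1/4 · 9/64 = 9/256, 1/4 · 25/64 = 25/256, 1/4 · 9/16 = 9/64; summing to 71/256.
Therefore the posterior P(r = 6 | data) = (9/64) / (71/256) = 36/71.

0.5070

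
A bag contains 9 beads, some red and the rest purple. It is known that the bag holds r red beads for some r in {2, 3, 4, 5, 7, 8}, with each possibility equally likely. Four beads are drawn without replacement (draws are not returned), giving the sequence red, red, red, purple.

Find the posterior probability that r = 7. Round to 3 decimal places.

0.365

The likelihood of the observed sequence under each hypothesis: P(data | r = 2) = (2/9)(1/8)(0/7) = 0; P(data | r = 3) = (3/9)(2/8)(1/7)(6/6) = 1/84; P(data | r = 4) = (4/9)(3/8)(2/7)(5/6) = 5/126; P(data | r = 5) = (5/9)(4/8)(3/7)(4/6) = 5/63; P(data | r = 7) = (7/9)(6/8)(5/7)(2/6) = 5/36; P(data | r = 8) = (8/9)(7/8)(6/7)(1/6) = 1/9.
The prior-weighted likelihoods are 1/6 · 0 = 0, 1/6 · 1/84 = 1/504, 1/6 · 5/126 = 5/756, 1/6 · 5/63 = 5/378, 1/6 · 5/36 = 5/216, 1/6 · 1/9 = 1/54; these sum to 4/63.
Hence P(r = 7 | data) = (5/216) / (4/63) = 35/96.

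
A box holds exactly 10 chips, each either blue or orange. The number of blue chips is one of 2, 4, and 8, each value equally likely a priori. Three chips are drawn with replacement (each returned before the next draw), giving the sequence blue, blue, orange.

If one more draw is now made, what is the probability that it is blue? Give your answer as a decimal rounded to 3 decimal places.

The likelihood of the observed sequence under each hypothesis: P(data | r = 2) = (2/10)(2/10)(8/10) = 4/125; P(data | r = 4) = (4/10)(4/10)(6/10) = 12/125; P(data | r = 8) = (8/10)(8/10)(2/10) = 16/125.
Weighting by the prior gives 1/3 · 4/125 = 4/375, 1/3 · 12/125 = 4/125, 1/3 · 16/125 = 16/375; summing to 32/375.
Dividing through by the total gives posterior P(r = 2 | data) = 1/8, P(r = 4 | data) = 3/8, P(r = 8 | data) = 1/2.
The predictive probability is P(blue next | data) = (1/5)(1/8) + (2/5)(3/8) + (4/5)(1/2) = 23/40.

0.575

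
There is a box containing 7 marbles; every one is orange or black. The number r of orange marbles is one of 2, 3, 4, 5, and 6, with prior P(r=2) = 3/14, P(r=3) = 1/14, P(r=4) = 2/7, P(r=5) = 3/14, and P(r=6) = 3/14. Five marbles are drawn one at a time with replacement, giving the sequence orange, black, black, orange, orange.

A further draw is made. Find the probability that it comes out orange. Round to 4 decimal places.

Compute the likelihood of the observed sequence for each case: P(data | r = 2) = (2/7)(5/7)(5/7)(2/7)(2/7) = 0.0119; P(data | r = 3) = (3/7)(4/7)(4/7)(3/7)(3/7) = 0.025704; P(data | r = 4) = (4/7)(3/7)(3/7)(4/7)(4/7) = 0.034271; P(data | r = 5) = (5/7)(2/7)(2/7)(5/7)(5/7) = 0.02975; P(data | r = 6) = (6/7)(1/7)(1/7)(6/7)(6/7) = 0.012852.
Weighting by the prior gives 3/14 · 0.0119 = 0.00255, 1/14 · 0.025704 = 0.001836, 2/7 · 0.034271 = 0.0097918, 3/14 · 0.02975 = 0.0063749, 3/14 · 0.012852 = 0.002754; with total 0.023307.
The posterior is then P(r = 2 | data) = 0.10941, P(r = 3 | data) = 0.078775, P(r = 4 | data) = 0.42013, P(r = 5 | data) = 0.27352, P(r = 6 | data) = 0.11816.
So P(orange next | data) = Σ P(orange next | H) P(H | data) = (2/7)(0.10941) + (3/7)(0.078775) + (4/7)(0.42013) + (5/7)(0.27352) + (6/7)(0.11816) = 0.60175.

0.6018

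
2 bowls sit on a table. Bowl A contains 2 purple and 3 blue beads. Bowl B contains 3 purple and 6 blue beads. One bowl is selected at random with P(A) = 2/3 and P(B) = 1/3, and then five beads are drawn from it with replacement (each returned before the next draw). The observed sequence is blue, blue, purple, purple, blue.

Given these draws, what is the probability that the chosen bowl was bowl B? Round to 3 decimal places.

For each hypothesis, P(data | H) works out to: P(data | bowl A) = (3/5)(3/5)(2/5)(2/5)(3/5) = 0.03456; P(data | bowl B) = (6/9)(6/9)(3/9)(3/9)(6/9) = 0.032922.
The prior-weighted likelihoods are 2/3 · 0.03456 = 0.02304, 1/3 · 0.032922 = 0.010974; with total 0.034014.
Hence P(bowl B | data) = (0.010974) / (0.034014) = 0.32263.

0.323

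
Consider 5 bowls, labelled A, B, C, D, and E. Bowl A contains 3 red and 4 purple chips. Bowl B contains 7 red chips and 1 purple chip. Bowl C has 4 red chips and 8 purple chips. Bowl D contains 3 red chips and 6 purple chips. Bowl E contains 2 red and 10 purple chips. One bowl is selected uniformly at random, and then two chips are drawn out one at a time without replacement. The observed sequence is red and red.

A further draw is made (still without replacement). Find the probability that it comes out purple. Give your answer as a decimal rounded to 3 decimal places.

0.368

For each hypothesis, P(data | H) works out to: P(data | bowl A) = (3/7)(2/6) = 1/7; P(data | bowl B) = (7/8)(6/7) = 3/4; P(data | bowl C) = (4/12)(3/11) = 1/11; P(data | bowl D) = (3/9)(2/8) = 1/12; P(data | bowl E) = (2/12)(1/11) = 1/66.
Multiplying each by its prior: 1/5 · 1/7 = 1/35, 1/5 · 3/4 = 3/20, 1/5 · 1/11 = 1/55, 1/5 · 1/12 = 1/60, 1/5 · 1/66 = 1/330; these sum to 50/231.
Dividing through by the total gives posterior P(bowl A | data) = 0.132, P(bowl B | data) = 0.693, P(bowl C | data) = 0.084, P(bowl D | data) = 0.077, P(bowl E | data) = 0.014.
So P(purple next | data) = Σ P(purple next | H) P(H | data) = (4/5)(0.132) + (1/6)(0.693) + (4/5)(0.084) + (6/7)(0.077) + (1)(0.014) = 0.3683.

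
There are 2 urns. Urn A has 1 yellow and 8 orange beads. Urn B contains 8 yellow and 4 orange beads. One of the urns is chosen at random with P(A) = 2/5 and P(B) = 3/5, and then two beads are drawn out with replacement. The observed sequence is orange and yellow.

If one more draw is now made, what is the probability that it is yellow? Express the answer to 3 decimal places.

The likelihood of the observed sequence under each hypothesis: P(data | urn A) = (8/9)(1/9) = 8/81; P(data | urn B) = (4/12)(8/12) = 2/9.
Weighting by the prior gives 2/5 · 8/81 = 16/405, 3/5 · 2/9 = 2/15; these sum to 14/81.
The posterior is then P(urn A | data) = 8/35, P(urn B | data) = 27/35.
Averaging over the posterior, P(yellow next | data) = (1/9)(8/35) + (2/3)(27/35) = 34/63.

0.540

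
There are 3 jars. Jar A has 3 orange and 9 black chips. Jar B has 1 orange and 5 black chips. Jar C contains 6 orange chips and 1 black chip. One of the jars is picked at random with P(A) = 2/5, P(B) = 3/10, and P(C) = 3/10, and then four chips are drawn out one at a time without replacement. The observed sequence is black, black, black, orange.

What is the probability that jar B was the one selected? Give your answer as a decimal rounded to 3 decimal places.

0.495

For each hypothesis, P(data | H) works out to: P(data | jar A) = (9/12)(8/11)(7/10)(3/9) = 0.12727; P(data | jar B) = (5/6)(4/5)(3/4)(1/3) = 0.16667; P(data | jar C) = (1/7)(0/6) = 0.
Weighting by the prior gives 2/5 · 0.12727 = 0.050909, 3/10 · 0.16667 = 0.05, 3/10 · 0 = 0; these sum to 0.10091.
By Bayes' rule, P(jar B | data) = (0.05) / (0.10091) = 0.4955.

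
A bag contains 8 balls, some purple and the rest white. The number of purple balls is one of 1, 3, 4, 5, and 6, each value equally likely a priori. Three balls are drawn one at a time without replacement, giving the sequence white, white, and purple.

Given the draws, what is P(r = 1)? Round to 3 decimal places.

0.219

The likelihood of the observed sequence under each hypothesis: P(data | r = 1) = (7/8)(6/7)(1/6) = 1/8; P(data | r = 3) = (5/8)(4/7)(3/6) = 5/28; P(data | r = 4) = (4/8)(3/7)(4/6) = 1/7; P(data | r = 5) = (3/8)(2/7)(5/6) = 5/56; P(data | r = 6) = (2/8)(1/7)(6/6) = 1/28.
Weighting by the prior gives 1/5 · 1/8 = 1/40, 1/5 · 5/28 = 1/28, 1/5 · 1/7 = 1/35, 1/5 · 5/56 = 1/56, 1/5 · 1/28 = 1/140; with total 4/35.
Hence P(r = 1 | data) = (1/40) / (4/35) = 7/32.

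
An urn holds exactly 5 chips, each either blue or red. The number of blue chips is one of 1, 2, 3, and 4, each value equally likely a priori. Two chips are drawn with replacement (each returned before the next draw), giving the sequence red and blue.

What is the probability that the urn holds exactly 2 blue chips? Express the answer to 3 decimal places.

0.300

Under each hypothesis, the probability of the observed sequence is: P(data | r = 1) = (4/5)(1/5) = 4/25; P(data | r = 2) = (3/5)(2/5) = 6/25; P(data | r = 3) = (2/5)(3/5) = 6/25; P(data | r = 4) = (1/5)(4/5) = 4/25.
The prior-weighted likelihoods are 1/4 · 4/25 = 1/25, 1/4 · 6/25 = 3/50, 1/4 · 6/25 = 3/50, 1/4 · 4/25 = 1/25; these sum to 1/5.
By Bayes' rule, P(r = 2 | data) = (3/50) / (1/5) = 3/10.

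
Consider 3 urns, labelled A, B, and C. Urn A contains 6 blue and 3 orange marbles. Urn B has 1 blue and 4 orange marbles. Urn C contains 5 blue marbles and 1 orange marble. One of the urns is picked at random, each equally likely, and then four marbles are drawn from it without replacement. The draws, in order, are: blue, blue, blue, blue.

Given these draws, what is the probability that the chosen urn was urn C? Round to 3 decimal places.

Compute the likelihood of the observed sequence for each case: P(data | urn A) = (6/9)(5/8)(4/7)(3/6) = 5/42; P(data | urn B) = (1/5)(0/4) = 0; P(data | urn C) = (5/6)(4/5)(3/4)(2/3) = 1/3.
Weighting by the prior gives 1/3 · 5/42 = 5/126, 1/3 · 0 = 0, 1/3 · 1/3 = 1/9; summing to 19/126.
So P(urn C | data) = (1/9) / (19/126) = 14/19.

0.737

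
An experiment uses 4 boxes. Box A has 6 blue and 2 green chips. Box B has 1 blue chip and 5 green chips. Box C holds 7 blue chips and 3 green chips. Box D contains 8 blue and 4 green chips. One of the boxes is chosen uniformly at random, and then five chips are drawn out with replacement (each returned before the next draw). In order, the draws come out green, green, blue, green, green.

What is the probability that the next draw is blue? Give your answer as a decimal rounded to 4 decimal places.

The likelihood of the observed sequence under each hypothesis: P(data | box A) = (2/8)(2/8)(6/8)(2/8)(2/8) = 0.0029297; P(data | box B) = (5/6)(5/6)(1/6)(5/6)(5/6) = 0.080376; P(data | box C) = (3/10)(3/10)(7/10)(3/10)(3/10) = 0.00567; P(data | box D) = (4/12)(4/12)(8/12)(4/12)(4/12) = 0.0082305.
Weighting by the prior gives 1/4 · 0.0029297 = 0.00073242, 1/4 · 0.080376 = 0.020094, 1/4 · 0.00567 = 0.0014175, 1/4 · 0.0082305 = 0.0020576; summing to 0.024301.
The posterior is then P(box A | data) = 0.030139, P(box B | data) = 0.82686, P(box C | data) = 0.05833, P(box D | data) = 0.084671.
The predictive probability is P(blue next | data) = (3/4)(0.030139) + (1/6)(0.82686) + (7/10)(0.05833) + (2/3)(0.084671) = 0.25769.

0.2577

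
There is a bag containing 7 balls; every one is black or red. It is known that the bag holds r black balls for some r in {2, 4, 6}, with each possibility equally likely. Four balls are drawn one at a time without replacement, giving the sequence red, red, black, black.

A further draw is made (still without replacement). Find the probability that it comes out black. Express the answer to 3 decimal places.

0.429

Compute the likelihood of the observed sequence for each case: P(data | r = 2) = (5/7)(4/6)(2/5)(1/4) = 1/21; P(data | r = 4) = (3/7)(2/6)(4/5)(3/4) = 3/35; P(data | r = 6) = (1/7)(0/6) = 0.
The prior-weighted likelihoods are 1/3 · 1/21 = 1/63, 1/3 · 3/35 = 1/35, 1/3 · 0 = 0; with total 2/45.
Normalising, the posterior is P(r = 2 | data) = 5/14, P(r = 4 | data) = 9/14, P(r = 6 | data) = 0.
Averaging over the posterior, P(black next | data) = (0)(5/14) + (2/3)(9/14) = 3/7.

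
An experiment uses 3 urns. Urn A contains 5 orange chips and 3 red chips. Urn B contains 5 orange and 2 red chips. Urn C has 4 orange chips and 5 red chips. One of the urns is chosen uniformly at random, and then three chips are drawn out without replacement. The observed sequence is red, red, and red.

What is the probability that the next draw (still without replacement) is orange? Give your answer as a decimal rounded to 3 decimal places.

For each hypothesis, P(data | H) works out to: P(data | urn A) = (3/8)(2/7)(1/6) = 1/56; P(data | urn B) = (2/7)(1/6)(0/5) = 0; P(data | urn C) = (5/9)(4/8)(3/7) = 5/42.
The prior-weighted likelihoods are 1/3 · 1/56 = 1/168, 1/3 · 0 = 0, 1/3 · 5/42 = 5/126; with total 23/504.
Dividing through by the total gives posterior P(urn A | data) = 3/23, P(urn B | data) = 0, P(urn C | data) = 20/23.
The predictive probability is P(orange next | data) = (1)(3/23) + (2/3)(20/23) = 49/69.

0.710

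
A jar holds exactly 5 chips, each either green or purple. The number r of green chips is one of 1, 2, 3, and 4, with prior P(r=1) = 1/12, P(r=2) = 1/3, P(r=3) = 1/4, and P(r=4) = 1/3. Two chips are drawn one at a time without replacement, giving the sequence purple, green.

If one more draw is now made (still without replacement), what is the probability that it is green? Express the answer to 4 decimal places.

0.5806

Under each hypothesis, the probability of the observed sequence is: P(data | r = 1) = (4/5)(1/4) = 1/5; P(data | r = 2) = (3/5)(2/4) = 3/10; P(data | r = 3) = (2/5)(3/4) = 3/10; P(data | r = 4) = (1/5)(4/4) = 1/5.
Weighting by the prior gives 1/12 · 1/5 = 1/60, 1/3 · 3/10 = 1/10, 1/4 · 3/10 = 3/40, 1/3 · 1/5 = 1/15; summing to 31/120.
Dividing through by the total gives posterior P(r = 1 | data) = 2/31, P(r = 2 | data) = 12/31, P(r = 3 | data) = 9/31, P(r = 4 | data) = 8/31.
Averaging over the posterior, P(green next | data) = (0)(2/31) + (1/3)(12/31) + (2/3)(9/31) + (1)(8/31) = 18/31.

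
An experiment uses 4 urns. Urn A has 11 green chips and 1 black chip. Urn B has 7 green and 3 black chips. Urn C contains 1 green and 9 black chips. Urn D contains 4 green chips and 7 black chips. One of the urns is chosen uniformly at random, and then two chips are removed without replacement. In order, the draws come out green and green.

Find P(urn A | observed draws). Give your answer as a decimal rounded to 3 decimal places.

0.591

Under each hypothesis, the probability of the observed sequence is: P(data | urn A) = (11/12)(10/11) = 5/6; P(data | urn B) = (7/10)(6/9) = 7/15; P(data | urn C) = (1/10)(0/9) = 0; P(data | urn D) = (4/11)(3/10) = 6/55.
The prior-weighted likelihoods are 1/4 · 5/6 = 5/24, 1/4 · 7/15 = 7/60, 1/4 · 0 = 0, 1/4 · 6/55 = 3/110; these sum to 31/88.
So P(urn A | data) = (5/24) / (31/88) = 55/93.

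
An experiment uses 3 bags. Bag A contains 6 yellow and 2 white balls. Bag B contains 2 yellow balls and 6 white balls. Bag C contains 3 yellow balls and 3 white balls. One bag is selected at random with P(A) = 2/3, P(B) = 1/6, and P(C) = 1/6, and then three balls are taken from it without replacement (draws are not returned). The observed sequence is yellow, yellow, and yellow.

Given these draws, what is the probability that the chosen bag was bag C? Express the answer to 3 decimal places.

Under each hypothesis, the probability of the observed sequence is: P(data | bag A) = (6/8)(5/7)(4/6) = 5/14; P(data | bag B) = (2/8)(1/7)(0/6) = 0; P(data | bag C) = (3/6)(2/5)(1/4) = 1/20.
Multiplying each by its prior: 2/3 · 5/14 = 5/21, 1/6 · 0 = 0, 1/6 · 1/20 = 1/120; these sum to 69/280.
Hence P(bag C | data) = (1/120) / (69/280) = 7/207.

0.034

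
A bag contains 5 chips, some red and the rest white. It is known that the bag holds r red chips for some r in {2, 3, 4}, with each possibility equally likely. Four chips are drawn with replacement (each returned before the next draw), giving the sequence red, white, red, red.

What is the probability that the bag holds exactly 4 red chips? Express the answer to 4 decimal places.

Compute the likelihood of the observed sequence for each case: P(data | r = 2) = (2/5)(3/5)(2/5)(2/5) = 0.0384; P(data | r = 3) = (3/5)(2/5)(3/5)(3/5) = 0.0864; P(data | r = 4) = (4/5)(1/5)(4/5)(4/5) = 0.1024.
The prior-weighted likelihoods are 1/3 · 0.0384 = 0.0128, 1/3 · 0.0864 = 0.0288, 1/3 · 0.1024 = 0.034133; with total 0.075733.
Hence P(r = 4 | data) = (0.034133) / (0.075733) = 0.4507.

0.4507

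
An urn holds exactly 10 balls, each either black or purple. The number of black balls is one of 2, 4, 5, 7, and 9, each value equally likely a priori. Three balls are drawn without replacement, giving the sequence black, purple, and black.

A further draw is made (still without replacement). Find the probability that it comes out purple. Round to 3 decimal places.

0.416

The likelihood of the observed sequence under each hypothesis: P(data | r = 2) = (2/10)(8/9)(1/8) = 0.022222; P(data | r = 4) = (4/10)(6/9)(3/8) = 0.1; P(data | r = 5) = (5/10)(5/9)(4/8) = 0.13889; P(data | r = 7) = (7/10)(3/9)(6/8) = 0.175; P(data | r = 9) = (9/10)(1/9)(8/8) = 0.1.
Weighting by the prior gives 1/5 · 0.022222 = 0.0044444, 1/5 · 0.1 = 0.02, 1/5 · 0.13889 = 0.027778, 1/5 · 0.175 = 0.035, 1/5 · 0.1 = 0.02; summing to 0.10722.
Normalising, the posterior is P(r = 2 | data) = 0.041451, P(r = 4 | data) = 0.18653, P(r = 5 | data) = 0.25907, P(r = 7 | data) = 0.32642, P(r = 9 | data) = 0.18653.
The predictive probability is P(purple next | data) = (1)(0.041451) + (5/7)(0.18653) + (4/7)(0.25907) + (2/7)(0.32642) + (0)(0.18653) = 0.41599.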